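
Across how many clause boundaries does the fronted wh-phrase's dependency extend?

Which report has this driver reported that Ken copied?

"which report" is extracted from the object of "copied".
Boundaries crossed, outermost first: [that] — 1 in total.

1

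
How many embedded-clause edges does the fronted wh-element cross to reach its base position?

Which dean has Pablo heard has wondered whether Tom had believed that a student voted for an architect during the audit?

1

"which dean" is extracted from the subject of "wondered".
Boundaries crossed, outermost first: [Ø] — 1 in total.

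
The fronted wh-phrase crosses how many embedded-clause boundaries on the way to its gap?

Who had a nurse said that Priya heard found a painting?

"who" is extracted from the subject of "found".
Boundaries crossed, outermost first: [that], [Ø] — 2 in total.

2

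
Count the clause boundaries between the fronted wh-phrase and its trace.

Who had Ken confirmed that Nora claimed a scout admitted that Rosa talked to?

3

"who" is extracted from the PP object of "talked".
Boundaries crossed, outermost first: [that], [Ø], [that] — 3 in total.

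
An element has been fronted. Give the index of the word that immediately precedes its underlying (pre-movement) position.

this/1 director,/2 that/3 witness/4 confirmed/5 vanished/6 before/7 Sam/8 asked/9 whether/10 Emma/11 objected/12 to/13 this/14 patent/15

5

The displaced element is "this director" (word 2).
It is linked across 1 clause boundary (Ø).
It functions as the subject of "vanished", so the gap sits immediately after word 5 ("confirmed").
Base order: That witness confirmed that this director vanished before Sam asked whether Emma objected to this patent.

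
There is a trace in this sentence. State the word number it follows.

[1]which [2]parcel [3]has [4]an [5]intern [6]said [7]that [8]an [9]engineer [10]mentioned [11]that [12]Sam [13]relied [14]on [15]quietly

The displaced element is "which parcel" (word 2).
It is linked across 2 clause boundaries (that → that).
It functions as the object of the preposition "on" of "relied", so the gap sits immediately after word 14 ("on").
Base order: An intern has said that an engineer mentioned that Sam relied on which parcel quietly.

14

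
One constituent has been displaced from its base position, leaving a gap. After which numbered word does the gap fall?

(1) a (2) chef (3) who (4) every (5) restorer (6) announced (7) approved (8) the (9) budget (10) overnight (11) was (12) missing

The displaced element is "a chef" (word 2).
It is linked across 1 clause boundary (Ø).
It functions as the subject of "approved", so the gap sits immediately after word 6 ("announced").
Base order: Every restorer announced that a chef approved the budget overnight.

6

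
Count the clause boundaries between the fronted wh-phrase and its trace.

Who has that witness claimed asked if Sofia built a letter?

1

"who" is extracted from the subject of "asked".
Boundaries crossed, outermost first: [Ø] — 1 in total.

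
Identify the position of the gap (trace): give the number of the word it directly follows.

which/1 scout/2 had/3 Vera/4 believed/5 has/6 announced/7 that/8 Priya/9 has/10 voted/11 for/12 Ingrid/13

The displaced element is "which scout" (word 2).
It is linked across 1 clause boundary (Ø).
It functions as the subject of "announced", so the gap sits immediately after word 5 ("believed").
Base order: Vera had believed which scout has announced that Priya has voted for Ingrid.

5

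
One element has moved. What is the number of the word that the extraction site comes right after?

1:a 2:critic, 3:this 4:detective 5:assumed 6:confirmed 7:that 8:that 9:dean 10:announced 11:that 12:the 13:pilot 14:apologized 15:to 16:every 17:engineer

5

The displaced element is "a critic" (word 2).
It is linked across 1 clause boundary (Ø).
It functions as the subject of "confirmed", so the gap sits immediately after word 5 ("assumed").
Base order: This detective assumed that a critic confirmed that that dean announced that the pilot apologized to every engineer.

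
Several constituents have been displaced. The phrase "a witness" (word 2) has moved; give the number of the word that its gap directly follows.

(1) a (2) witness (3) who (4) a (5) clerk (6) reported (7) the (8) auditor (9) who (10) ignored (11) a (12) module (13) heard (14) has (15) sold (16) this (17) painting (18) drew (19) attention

The displaced element is "a witness" (word 2).
It is linked across 2 clause boundaries (Ø → Ø).
It functions as the subject of "sold", so the gap sits immediately after word 13 ("heard").
Base order: A clerk reported the auditor who ignored a module heard a witness has sold this painting.

13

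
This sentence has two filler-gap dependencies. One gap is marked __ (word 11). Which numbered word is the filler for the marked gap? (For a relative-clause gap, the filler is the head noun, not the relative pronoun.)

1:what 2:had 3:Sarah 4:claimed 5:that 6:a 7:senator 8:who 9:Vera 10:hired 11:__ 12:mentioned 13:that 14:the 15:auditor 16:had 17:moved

7

The marked gap is inside the relative clause, the direct object of "hired".
Its filler is the head noun "senator" (via "who"), at word 7.
(The other dependency links word 1 to a gap after word 17.)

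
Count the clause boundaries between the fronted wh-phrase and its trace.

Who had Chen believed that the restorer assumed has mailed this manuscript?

2

"who" is extracted from the subject of "mailed".
Boundaries crossed, outermost first: [that], [Ø] — 2 in total.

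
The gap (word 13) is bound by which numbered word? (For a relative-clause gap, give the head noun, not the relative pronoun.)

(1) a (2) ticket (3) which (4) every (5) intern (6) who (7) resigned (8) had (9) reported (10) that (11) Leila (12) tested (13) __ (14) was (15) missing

The gap at 13 is the object of "tested", inside a relative clause.
The relative pronoun is "which" (word 3); it is bound by the head noun immediately before it.
Its filler is the head noun "ticket", at word 2.

2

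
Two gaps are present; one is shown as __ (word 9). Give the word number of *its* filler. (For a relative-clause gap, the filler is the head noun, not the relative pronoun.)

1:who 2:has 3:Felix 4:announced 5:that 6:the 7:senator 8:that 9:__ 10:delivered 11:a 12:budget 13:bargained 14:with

7

The marked gap is inside the relative clause, the subject of "delivered".
Its filler is the head noun "senator" (via "that"), at word 7.
(The other dependency links word 1 to a gap after word 14.)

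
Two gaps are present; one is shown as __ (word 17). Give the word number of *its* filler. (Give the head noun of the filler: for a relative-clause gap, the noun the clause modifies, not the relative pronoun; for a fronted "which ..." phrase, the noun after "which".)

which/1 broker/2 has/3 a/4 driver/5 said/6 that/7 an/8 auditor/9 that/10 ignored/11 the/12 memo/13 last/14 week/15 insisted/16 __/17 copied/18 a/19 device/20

2

The marked gap is the subject of "copied".
Its filler is the fronted wh-phrase "which broker", at word 2.
(The other dependency links word 9 to a gap after word 10.)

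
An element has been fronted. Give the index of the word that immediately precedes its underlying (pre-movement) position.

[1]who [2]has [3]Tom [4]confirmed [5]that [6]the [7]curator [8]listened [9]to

9

The displaced element is "who" (word 1).
It is linked across 1 clause boundary (that).
It functions as the object of the preposition "to" of "listened", so the gap sits immediately after word 9 ("to").
Base order: Tom has confirmed that the curator listened to who.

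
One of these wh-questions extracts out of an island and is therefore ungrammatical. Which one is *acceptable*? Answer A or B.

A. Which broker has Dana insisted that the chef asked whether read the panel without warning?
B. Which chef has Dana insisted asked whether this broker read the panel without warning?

In A, the wh-phrase is extracted from inside a wh-island (introduced by "whether"), which blocks movement.
In B, the extraction path crosses only that-complement boundaries, which are transparent.
So B is grammatical.

B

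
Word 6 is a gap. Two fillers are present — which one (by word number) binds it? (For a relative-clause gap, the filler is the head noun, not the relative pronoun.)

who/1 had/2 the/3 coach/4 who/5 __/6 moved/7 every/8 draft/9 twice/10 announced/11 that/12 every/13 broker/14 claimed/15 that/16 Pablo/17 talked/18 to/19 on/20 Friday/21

The marked gap is inside the relative clause, the subject of "moved".
Its filler is the head noun "coach" (via "who"), at word 4.
(The other dependency links word 1 to a gap after word 19.)

4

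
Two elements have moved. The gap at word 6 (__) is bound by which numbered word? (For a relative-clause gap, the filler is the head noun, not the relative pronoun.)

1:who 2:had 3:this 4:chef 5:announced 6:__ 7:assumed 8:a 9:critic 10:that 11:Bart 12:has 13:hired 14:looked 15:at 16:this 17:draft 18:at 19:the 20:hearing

The marked gap is the subject of "assumed".
Its filler is the fronted wh-phrase "who", at word 1.
(The other dependency links word 9 to a gap after word 13.)

1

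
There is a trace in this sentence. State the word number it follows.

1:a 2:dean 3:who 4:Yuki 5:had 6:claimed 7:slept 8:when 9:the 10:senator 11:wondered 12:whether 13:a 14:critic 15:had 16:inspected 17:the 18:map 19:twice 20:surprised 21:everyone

6

The displaced element is "a dean" (word 2).
It is linked across 1 clause boundary (Ø).
It functions as the subject of "slept", so the gap sits immediately after word 6 ("claimed").
Base order: Yuki had claimed that a dean slept when the senator wondered whether a critic had inspected the map twice.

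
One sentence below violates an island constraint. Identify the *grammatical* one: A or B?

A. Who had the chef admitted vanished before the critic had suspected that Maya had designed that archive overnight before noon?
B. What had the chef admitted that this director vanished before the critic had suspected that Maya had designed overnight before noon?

A

In B, the wh-phrase is extracted from inside an adjunct island (introduced by "before"), which blocks movement.
In A, the extraction path crosses only that-complement boundaries, which are transparent.
So A is grammatical.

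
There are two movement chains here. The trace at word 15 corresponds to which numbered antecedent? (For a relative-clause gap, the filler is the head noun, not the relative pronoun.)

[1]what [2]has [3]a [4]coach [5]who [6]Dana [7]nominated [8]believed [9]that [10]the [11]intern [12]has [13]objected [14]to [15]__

The marked gap is the object of the preposition "to" of "objected".
Its filler is the fronted wh-phrase "what", at word 1.
(The other dependency links word 4 to a gap after word 7.)

1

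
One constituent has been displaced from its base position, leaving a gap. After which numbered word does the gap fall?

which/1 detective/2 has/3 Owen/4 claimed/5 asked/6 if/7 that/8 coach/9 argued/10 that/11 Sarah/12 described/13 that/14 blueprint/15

5

The displaced element is "which detective" (word 2).
It is linked across 1 clause boundary (Ø).
It functions as the subject of "asked", so the gap sits immediately after word 5 ("claimed").
Base order: Owen has claimed that which detective asked if that coach argued that Sarah described that blueprint.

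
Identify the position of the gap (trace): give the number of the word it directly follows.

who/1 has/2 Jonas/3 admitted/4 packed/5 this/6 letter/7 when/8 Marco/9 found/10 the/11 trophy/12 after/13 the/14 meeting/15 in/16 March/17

4

The displaced element is "who" (word 1).
It is linked across 1 clause boundary (Ø).
It functions as the subject of "packed", so the gap sits immediately after word 4 ("admitted").
Base order: Jonas has admitted who packed this letter when Marco found the trophy after the meeting in March.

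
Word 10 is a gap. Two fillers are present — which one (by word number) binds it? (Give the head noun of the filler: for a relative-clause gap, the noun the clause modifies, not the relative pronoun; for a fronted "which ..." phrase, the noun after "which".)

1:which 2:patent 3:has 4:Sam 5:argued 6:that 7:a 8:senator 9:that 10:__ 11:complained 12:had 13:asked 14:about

The marked gap is inside the relative clause, the subject of "complained".
Its filler is the head noun "senator" (via "that"), at word 8.
(The other dependency links word 2 to a gap after word 14.)

8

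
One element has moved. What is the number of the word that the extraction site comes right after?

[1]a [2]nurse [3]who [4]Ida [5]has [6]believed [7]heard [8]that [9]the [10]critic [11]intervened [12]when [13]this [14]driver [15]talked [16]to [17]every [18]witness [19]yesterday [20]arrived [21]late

The displaced element is "a nurse" (word 2).
It is linked across 1 clause boundary (Ø).
It functions as the subject of "heard", so the gap sits immediately after word 6 ("believed").
Base order: Ida has believed a nurse heard that the critic intervened when this driver talked to every witness yesterday.

6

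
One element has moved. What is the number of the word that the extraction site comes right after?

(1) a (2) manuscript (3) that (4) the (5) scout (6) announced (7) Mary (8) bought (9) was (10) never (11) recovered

The displaced element is "a manuscript" (word 2).
It is linked across 1 clause boundary (Ø).
It functions as the direct object of "bought", so the gap sits immediately after word 8 ("bought").
Base order: The scout announced Mary bought a manuscript.

8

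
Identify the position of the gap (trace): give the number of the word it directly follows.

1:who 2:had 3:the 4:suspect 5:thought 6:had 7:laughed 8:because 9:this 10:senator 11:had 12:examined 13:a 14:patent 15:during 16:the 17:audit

The displaced element is "who" (word 1).
It is linked across 1 clause boundary (Ø).
It functions as the subject of "laughed", so the gap sits immediately after word 5 ("thought").
Base order: The suspect had thought that who had laughed because this senator had examined a patent during the audit.

5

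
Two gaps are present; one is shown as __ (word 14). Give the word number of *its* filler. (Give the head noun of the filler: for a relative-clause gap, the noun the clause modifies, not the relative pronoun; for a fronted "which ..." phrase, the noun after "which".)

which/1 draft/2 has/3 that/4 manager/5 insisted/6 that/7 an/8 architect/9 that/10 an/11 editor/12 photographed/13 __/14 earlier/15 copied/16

The marked gap is inside the relative clause, the direct object of "photographed".
Its filler is the head noun "architect" (via "that"), at word 9.
(The other dependency links word 2 to a gap after word 16.)

9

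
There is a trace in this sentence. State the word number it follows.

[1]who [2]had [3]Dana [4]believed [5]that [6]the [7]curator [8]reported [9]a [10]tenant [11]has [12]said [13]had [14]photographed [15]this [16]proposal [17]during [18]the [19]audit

The displaced element is "who" (word 1).
It is linked across 3 clause boundaries (that → Ø → Ø).
It functions as the subject of "photographed", so the gap sits immediately after word 12 ("said").
Base order: Dana had believed that the curator reported a tenant has said that who had photographed this proposal during the audit.

12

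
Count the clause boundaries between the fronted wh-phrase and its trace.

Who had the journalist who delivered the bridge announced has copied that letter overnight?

1

"who" is extracted from the subject of "copied".
Boundaries crossed, outermost first: [Ø] — 1 in total.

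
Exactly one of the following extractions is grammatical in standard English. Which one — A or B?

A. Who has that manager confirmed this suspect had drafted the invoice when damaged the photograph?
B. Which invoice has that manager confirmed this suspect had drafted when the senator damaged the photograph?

B

In A, the wh-phrase is extracted from inside an adjunct island (introduced by "when"), which blocks movement.
In B, the extraction path crosses only that-complement boundaries, which are transparent.
So B is grammatical.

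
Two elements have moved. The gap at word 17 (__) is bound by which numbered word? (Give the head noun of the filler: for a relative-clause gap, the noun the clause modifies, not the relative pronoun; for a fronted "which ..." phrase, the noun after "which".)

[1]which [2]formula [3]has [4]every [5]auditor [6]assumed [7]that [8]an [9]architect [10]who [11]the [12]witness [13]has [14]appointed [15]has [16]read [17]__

2

The marked gap is the direct object of "read".
Its filler is the fronted wh-phrase "which formula", at word 2.
(The other dependency links word 9 to a gap after word 14.)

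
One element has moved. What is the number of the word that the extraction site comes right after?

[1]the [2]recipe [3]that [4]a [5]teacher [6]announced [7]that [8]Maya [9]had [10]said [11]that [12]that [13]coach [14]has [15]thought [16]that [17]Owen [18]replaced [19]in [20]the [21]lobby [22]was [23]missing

The displaced element is "the recipe" (word 2).
It is linked across 3 clause boundaries (that → that → that).
It functions as the direct object of "replaced", so the gap sits immediately after word 18 ("replaced").
Base order: A teacher announced that Maya had said that that coach has thought that Owen replaced the recipe in the lobby.

18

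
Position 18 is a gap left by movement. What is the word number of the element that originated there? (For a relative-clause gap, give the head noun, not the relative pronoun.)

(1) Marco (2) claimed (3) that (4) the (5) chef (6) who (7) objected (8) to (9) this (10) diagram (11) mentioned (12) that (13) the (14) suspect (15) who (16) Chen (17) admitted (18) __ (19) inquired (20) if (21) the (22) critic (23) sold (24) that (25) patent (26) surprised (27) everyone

The gap at 18 is the subject of "inquired", inside a relative clause.
The relative pronoun is "who" (word 15); it is bound by the head noun immediately before it.
Its filler is the head noun "suspect", at word 14.

14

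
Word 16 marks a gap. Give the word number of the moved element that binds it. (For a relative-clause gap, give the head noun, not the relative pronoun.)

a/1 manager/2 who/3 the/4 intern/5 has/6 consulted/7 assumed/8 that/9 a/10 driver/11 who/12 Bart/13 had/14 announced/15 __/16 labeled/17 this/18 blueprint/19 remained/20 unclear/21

11

The gap at 16 is the subject of "labeled", inside a relative clause.
The relative pronoun is "who" (word 12); it is bound by the head noun immediately before it.
Its filler is the head noun "driver", at word 11.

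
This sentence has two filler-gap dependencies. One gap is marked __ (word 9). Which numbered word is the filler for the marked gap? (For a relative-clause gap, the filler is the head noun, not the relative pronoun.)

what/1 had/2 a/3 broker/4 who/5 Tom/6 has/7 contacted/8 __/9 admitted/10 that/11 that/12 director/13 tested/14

The marked gap is inside the relative clause, the direct object of "contacted".
Its filler is the head noun "broker" (via "who"), at word 4.
(The other dependency links word 1 to a gap after word 14.)

4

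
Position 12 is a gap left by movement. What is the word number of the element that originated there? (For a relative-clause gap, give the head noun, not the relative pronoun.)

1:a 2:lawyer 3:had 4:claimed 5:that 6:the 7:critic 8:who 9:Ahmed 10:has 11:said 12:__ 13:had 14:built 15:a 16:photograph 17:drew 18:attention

7

The gap at 12 is the subject of "built", inside a relative clause.
The relative pronoun is "who" (word 8); it is bound by the head noun immediately before it.
Its filler is the head noun "critic", at word 7.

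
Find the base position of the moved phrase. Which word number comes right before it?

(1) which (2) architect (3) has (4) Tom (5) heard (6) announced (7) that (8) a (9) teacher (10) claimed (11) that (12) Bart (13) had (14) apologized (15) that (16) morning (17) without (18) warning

5

The displaced element is "which architect" (word 2).
It is linked across 1 clause boundary (Ø).
It functions as the subject of "announced", so the gap sits immediately after word 5 ("heard").
Base order: Tom has heard that which architect announced that a teacher claimed that Bart had apologized that morning without warning.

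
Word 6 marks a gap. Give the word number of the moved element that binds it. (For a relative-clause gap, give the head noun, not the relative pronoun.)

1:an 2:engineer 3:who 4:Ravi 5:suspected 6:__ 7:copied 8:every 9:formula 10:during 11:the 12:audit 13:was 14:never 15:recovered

The gap at 6 is the subject of "copied", inside a relative clause.
The relative pronoun is "who" (word 3); it is bound by the head noun immediately before it.
Its filler is the head noun "engineer", at word 2.

2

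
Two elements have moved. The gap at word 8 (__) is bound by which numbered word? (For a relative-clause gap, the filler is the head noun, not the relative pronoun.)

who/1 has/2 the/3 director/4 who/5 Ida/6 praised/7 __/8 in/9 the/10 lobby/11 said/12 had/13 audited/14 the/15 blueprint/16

4

The marked gap is inside the relative clause, the direct object of "praised".
Its filler is the head noun "director" (via "who"), at word 4.
(The other dependency links word 1 to a gap after word 12.)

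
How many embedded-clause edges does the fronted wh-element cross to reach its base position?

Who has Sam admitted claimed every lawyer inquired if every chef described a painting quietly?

"who" is extracted from the subject of "claimed".
Boundaries crossed, outermost first: [Ø] — 1 in total.

1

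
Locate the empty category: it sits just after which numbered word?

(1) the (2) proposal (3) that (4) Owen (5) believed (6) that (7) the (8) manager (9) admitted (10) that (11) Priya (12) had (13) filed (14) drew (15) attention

The displaced element is "the proposal" (word 2).
It is linked across 2 clause boundaries (that → that).
It functions as the direct object of "filed", so the gap sits immediately after word 13 ("filed").
Base order: Owen believed that the manager admitted that Priya had filed the proposal.

13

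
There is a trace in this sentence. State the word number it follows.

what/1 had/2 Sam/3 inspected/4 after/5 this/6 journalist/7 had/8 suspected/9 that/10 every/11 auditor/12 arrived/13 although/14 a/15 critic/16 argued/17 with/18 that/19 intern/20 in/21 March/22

4

The displaced element is "what" (word 1).
It functions as the direct object of "inspected", so the gap sits immediately after word 4 ("inspected").
Base order: Sam had inspected what after this journalist had suspected that every auditor arrived although a critic argued with that intern in March.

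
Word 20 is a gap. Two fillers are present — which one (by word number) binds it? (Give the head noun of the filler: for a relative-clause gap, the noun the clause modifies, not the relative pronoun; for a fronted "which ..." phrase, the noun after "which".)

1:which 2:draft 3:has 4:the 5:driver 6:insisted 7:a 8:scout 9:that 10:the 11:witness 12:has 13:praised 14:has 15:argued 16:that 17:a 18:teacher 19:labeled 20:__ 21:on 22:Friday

2

The marked gap is the direct object of "labeled".
Its filler is the fronted wh-phrase "which draft", at word 2.
(The other dependency links word 8 to a gap after word 13.)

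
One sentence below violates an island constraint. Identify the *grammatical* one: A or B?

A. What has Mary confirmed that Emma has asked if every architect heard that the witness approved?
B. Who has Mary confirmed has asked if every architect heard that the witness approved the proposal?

In A, the wh-phrase is extracted from inside a wh-island (introduced by "if"), which blocks movement.
In B, the extraction path crosses only that-complement boundaries, which are transparent.
So B is grammatical.

B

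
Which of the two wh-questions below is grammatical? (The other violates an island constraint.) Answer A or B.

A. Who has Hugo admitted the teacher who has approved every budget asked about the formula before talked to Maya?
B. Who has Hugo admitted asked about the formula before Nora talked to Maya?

In A, the wh-phrase is extracted from inside an adjunct island (introduced by "before"), which blocks movement.
In B, the extraction path crosses only that-complement boundaries, which are transparent.
So B is grammatical.

B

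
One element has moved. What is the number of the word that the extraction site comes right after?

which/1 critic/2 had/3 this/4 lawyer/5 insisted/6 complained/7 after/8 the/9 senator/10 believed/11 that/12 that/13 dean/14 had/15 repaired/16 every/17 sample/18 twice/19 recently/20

The displaced element is "which critic" (word 2).
It is linked across 1 clause boundary (Ø).
It functions as the subject of "complained", so the gap sits immediately after word 6 ("insisted").
Base order: This lawyer had insisted that which critic complained after the senator believed that that dean had repaired every sample twice recently.

6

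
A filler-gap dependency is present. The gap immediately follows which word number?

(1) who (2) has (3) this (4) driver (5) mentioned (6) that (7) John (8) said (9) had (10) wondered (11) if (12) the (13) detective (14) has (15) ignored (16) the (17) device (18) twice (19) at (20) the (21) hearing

8

The displaced element is "who" (word 1).
It is linked across 2 clause boundaries (that → Ø).
It functions as the subject of "wondered", so the gap sits immediately after word 8 ("said").
Base order: This driver has mentioned that John said that who had wondered if the detective has ignored the device twice at the hearing.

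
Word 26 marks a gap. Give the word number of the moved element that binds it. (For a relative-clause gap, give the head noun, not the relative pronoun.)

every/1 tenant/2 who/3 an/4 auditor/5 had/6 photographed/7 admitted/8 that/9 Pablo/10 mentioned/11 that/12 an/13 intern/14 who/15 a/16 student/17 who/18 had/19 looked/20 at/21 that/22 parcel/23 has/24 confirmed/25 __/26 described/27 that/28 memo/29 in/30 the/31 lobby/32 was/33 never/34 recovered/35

The gap at 26 is the subject of "described", inside a relative clause.
The relative pronoun is "who" (word 15); it is bound by the head noun immediately before it.
Its filler is the head noun "intern", at word 14.

14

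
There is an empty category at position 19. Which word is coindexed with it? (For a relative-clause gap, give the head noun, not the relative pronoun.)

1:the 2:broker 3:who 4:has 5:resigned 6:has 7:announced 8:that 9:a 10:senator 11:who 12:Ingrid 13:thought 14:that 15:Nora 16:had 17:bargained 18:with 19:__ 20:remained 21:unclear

The gap at 19 is the prepositional object of "bargained", inside a relative clause.
The relative pronoun is "who" (word 11); it is bound by the head noun immediately before it.
Its filler is the head noun "senator", at word 10.

10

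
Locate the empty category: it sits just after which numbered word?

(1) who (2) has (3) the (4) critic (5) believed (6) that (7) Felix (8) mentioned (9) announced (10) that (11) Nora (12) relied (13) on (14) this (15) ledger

8

The displaced element is "who" (word 1).
It is linked across 2 clause boundaries (that → Ø).
It functions as the subject of "announced", so the gap sits immediately after word 8 ("mentioned").
Base order: The critic has believed that Felix mentioned who announced that Nora relied on this ledger.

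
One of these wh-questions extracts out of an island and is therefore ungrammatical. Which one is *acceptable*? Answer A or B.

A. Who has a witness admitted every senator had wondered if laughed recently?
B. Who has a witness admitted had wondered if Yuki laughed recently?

In A, the wh-phrase is extracted from inside a wh-island (introduced by "if"), which blocks movement.
In B, the extraction path crosses only that-complement boundaries, which are transparent.
So B is grammatical.

B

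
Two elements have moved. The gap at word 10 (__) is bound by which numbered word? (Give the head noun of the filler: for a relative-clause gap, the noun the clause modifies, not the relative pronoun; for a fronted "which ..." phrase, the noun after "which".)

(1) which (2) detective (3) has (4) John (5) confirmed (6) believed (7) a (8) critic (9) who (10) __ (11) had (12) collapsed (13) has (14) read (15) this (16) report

The marked gap is inside the relative clause, the subject of "collapsed".
Its filler is the head noun "critic" (via "who"), at word 8.
(The other dependency links word 2 to a gap after word 5.)

8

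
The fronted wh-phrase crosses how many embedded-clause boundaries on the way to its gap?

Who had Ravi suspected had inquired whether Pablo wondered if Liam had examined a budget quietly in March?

1

"who" is extracted from the subject of "inquired".
Boundaries crossed, outermost first: [Ø] — 1 in total.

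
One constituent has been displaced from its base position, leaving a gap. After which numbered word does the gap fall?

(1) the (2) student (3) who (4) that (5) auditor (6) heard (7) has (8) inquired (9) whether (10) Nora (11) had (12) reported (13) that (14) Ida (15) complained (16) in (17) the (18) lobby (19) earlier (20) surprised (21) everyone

6

The displaced element is "the student" (word 2).
It is linked across 1 clause boundary (Ø).
It functions as the subject of "inquired", so the gap sits immediately after word 6 ("heard").
Base order: That auditor heard that the student has inquired whether Nora had reported that Ida complained in the lobby earlier.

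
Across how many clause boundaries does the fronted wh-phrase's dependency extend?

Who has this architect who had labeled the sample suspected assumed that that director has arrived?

1

"who" is extracted from the subject of "assumed".
Boundaries crossed, outermost first: [Ø] — 1 in total.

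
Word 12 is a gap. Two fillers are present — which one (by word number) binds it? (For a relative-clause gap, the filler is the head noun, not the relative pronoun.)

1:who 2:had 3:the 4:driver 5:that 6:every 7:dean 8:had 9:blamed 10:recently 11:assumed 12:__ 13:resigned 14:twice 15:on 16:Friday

1

The marked gap is the subject of "resigned".
Its filler is the fronted wh-phrase "who", at word 1.
(The other dependency links word 4 to a gap after word 9.)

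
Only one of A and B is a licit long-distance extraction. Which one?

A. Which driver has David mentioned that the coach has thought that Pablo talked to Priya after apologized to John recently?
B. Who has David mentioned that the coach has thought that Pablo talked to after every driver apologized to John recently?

B

In A, the wh-phrase is extracted from inside an adjunct island (introduced by "after"), which blocks movement.
In B, the extraction path crosses only that-complement boundaries, which are transparent.
So B is grammatical.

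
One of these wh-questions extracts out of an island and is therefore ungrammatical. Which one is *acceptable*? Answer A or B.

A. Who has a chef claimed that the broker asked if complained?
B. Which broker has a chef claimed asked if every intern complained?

B

In A, the wh-phrase is extracted from inside a wh-island (introduced by "if"), which blocks movement.
In B, the extraction path crosses only that-complement boundaries, which are transparent.
So B is grammatical.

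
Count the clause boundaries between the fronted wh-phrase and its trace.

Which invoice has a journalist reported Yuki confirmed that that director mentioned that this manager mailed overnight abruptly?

3

"which invoice" is extracted from the object of "mailed".
Boundaries crossed, outermost first: [Ø], [that], [that] — 3 in total.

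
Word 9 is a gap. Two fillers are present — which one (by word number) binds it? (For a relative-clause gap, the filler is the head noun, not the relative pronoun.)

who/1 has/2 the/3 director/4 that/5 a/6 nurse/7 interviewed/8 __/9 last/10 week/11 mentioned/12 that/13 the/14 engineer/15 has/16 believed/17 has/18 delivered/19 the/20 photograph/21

The marked gap is inside the relative clause, the direct object of "interviewed".
Its filler is the head noun "director" (via "that"), at word 4.
(The other dependency links word 1 to a gap after word 17.)

4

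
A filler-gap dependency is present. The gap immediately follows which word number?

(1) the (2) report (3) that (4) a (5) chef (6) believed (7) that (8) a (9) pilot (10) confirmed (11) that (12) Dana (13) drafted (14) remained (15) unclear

The displaced element is "the report" (word 2).
It is linked across 2 clause boundaries (that → that).
It functions as the direct object of "drafted", so the gap sits immediately after word 13 ("drafted").
Base order: A chef believed that a pilot confirmed that Dana drafted the report.

13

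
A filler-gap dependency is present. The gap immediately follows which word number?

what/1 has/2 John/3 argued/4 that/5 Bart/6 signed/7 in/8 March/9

The displaced element is "what" (word 1).
It is linked across 1 clause boundary (that).
It functions as the direct object of "signed", so the gap sits immediately after word 7 ("signed").
Base order: John has argued that Bart signed what in March.

7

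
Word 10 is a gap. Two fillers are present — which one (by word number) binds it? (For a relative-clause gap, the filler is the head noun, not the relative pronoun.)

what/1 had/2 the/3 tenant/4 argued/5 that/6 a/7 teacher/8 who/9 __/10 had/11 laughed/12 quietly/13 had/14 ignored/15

The marked gap is inside the relative clause, the subject of "laughed".
Its filler is the head noun "teacher" (via "who"), at word 8.
(The other dependency links word 1 to a gap after word 15.)

8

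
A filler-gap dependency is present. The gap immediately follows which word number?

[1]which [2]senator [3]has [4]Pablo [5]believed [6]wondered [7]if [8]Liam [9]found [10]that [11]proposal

5

The displaced element is "which senator" (word 2).
It is linked across 1 clause boundary (Ø).
It functions as the subject of "wondered", so the gap sits immediately after word 5 ("believed").
Base order: Pablo has believed that which senator wondered if Liam found that proposal.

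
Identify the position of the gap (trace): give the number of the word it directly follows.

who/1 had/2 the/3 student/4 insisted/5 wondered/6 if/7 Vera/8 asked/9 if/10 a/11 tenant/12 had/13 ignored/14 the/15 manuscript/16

The displaced element is "who" (word 1).
It is linked across 1 clause boundary (Ø).
It functions as the subject of "wondered", so the gap sits immediately after word 5 ("insisted").
Base order: The student had insisted that who wondered if Vera asked if a tenant had ignored the manuscript.

5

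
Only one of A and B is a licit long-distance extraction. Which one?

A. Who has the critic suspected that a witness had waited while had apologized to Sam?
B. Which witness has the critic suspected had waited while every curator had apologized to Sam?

B

In A, the wh-phrase is extracted from inside an adjunct island (introduced by "while"), which blocks movement.
In B, the extraction path crosses only that-complement boundaries, which are transparent.
So B is grammatical.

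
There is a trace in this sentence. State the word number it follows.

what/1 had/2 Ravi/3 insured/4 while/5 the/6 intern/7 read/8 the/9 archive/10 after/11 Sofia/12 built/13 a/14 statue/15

4

The displaced element is "what" (word 1).
It functions as the direct object of "insured", so the gap sits immediately after word 4 ("insured").
Base order: Ravi had insured what while the intern read the archive after Sofia built a statue.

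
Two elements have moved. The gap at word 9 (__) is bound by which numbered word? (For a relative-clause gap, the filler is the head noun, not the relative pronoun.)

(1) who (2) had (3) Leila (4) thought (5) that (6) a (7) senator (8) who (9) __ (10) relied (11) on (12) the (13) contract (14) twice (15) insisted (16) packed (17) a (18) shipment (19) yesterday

7

The marked gap is inside the relative clause, the subject of "relied".
Its filler is the head noun "senator" (via "who"), at word 7.
(The other dependency links word 1 to a gap after word 15.)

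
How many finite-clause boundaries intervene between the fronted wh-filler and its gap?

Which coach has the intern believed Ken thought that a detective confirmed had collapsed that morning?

"which coach" is extracted from the subject of "collapsed".
Boundaries crossed, outermost first: [Ø], [that], [Ø] — 3 in total.

3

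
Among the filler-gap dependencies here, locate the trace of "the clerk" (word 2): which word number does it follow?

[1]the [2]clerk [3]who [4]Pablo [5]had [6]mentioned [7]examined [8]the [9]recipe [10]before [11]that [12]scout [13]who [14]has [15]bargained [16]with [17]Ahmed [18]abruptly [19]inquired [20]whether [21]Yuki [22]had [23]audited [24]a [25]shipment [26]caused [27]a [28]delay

The displaced element is "the clerk" (word 2).
It is linked across 1 clause boundary (Ø).
It functions as the subject of "examined", so the gap sits immediately after word 6 ("mentioned").
Base order: Pablo had mentioned the clerk examined the recipe before that scout who has bargained with Ahmed abruptly inquired whether Yuki had audited a shipment.

6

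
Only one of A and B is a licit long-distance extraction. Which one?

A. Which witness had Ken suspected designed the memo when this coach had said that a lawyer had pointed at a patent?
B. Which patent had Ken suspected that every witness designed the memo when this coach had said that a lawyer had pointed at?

In B, the wh-phrase is extracted from inside an adjunct island (introduced by "when"), which blocks movement.
In A, the extraction path crosses only that-complement boundaries, which are transparent.
So A is grammatical.

A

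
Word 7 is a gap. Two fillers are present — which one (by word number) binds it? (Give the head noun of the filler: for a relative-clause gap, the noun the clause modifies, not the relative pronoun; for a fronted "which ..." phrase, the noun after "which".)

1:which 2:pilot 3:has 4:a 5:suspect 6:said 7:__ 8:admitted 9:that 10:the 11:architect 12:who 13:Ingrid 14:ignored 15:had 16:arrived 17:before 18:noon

The marked gap is the subject of "admitted".
Its filler is the fronted wh-phrase "which pilot", at word 2.
(The other dependency links word 11 to a gap after word 14.)

2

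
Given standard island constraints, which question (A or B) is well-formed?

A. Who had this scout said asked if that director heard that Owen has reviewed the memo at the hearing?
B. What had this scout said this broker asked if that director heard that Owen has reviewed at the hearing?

In B, the wh-phrase is extracted from inside a wh-island (introduced by "if"), which blocks movement.
In A, the extraction path crosses only that-complement boundaries, which are transparent.
So A is grammatical.

A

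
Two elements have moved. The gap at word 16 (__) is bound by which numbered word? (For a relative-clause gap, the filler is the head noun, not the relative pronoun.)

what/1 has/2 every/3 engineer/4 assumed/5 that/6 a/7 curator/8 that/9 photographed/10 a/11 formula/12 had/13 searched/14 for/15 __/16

1

The marked gap is the object of the preposition "for" of "searched".
Its filler is the fronted wh-phrase "what", at word 1.
(The other dependency links word 8 to a gap after word 9.)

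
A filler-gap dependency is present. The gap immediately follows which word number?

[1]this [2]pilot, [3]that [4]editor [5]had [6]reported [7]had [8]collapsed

The displaced element is "this pilot" (word 2).
It is linked across 1 clause boundary (Ø).
It functions as the subject of "collapsed", so the gap sits immediately after word 6 ("reported").
Base order: That editor had reported that this pilot had collapsed.

6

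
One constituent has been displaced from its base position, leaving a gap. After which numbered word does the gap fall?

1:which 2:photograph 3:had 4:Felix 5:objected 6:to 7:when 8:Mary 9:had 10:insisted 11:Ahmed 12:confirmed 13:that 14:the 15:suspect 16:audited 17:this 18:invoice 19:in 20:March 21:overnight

6

The displaced element is "which photograph" (word 2).
It functions as the object of the preposition "to" of "objected", so the gap sits immediately after word 6 ("to").
Base order: Felix had objected to which photograph when Mary had insisted Ahmed confirmed that the suspect audited this invoice in March overnight.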